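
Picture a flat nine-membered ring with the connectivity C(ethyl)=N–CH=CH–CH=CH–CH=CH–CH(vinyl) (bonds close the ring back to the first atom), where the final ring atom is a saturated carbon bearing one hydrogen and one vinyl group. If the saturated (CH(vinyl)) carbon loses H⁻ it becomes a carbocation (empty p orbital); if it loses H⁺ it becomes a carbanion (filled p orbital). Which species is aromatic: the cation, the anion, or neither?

Both ions have a continuous loop of p orbitals — each ring atom is sp².
Cation: 4 × 2 + 0 = 8 π electrons → 4(2), antiaromatic.
Anion: 4 × 2 + 2 = 10 π electrons → 4(2)+2, aromatic.

The anion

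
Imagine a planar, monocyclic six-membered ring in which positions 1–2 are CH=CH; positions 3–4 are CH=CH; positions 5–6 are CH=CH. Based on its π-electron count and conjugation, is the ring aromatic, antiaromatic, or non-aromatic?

Check conjugation: each doubly-bonded ring atom is sp² with one p-orbital electron — every position has a p orbital, so the cyclic π system is continuous.
Counting π electrons: 3 × 2 = 6 from the 3 double-bond units.
6 = 4(1) + 2, which satisfies Hückel's 4n+2 rule.
This is benzene.

Aromatic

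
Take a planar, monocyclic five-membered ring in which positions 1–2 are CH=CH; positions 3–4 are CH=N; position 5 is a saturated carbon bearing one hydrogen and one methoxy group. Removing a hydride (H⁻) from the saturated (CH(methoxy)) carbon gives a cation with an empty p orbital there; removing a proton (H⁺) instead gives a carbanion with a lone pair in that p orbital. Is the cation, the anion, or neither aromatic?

In either ion the ring is fully conjugated: every atom, including the new sp² carbon, supplies a p orbital.
Cation: 2 × 2 + 0 = 4 π electrons → 4(1), antiaromatic.
Anion: 2 × 2 + 2 = 6 π electrons → 4(1)+2, aromatic.

The anion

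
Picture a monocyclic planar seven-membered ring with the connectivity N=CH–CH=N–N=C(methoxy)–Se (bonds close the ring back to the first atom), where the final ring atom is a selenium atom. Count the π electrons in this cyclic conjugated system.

8

The p orbitals form a continuous loop: every atom in a ring double bond is sp² and brings one electron to the p orbital; the doubly-bonded nitrogens are pyridine-type — their lone pairs lie in the ring plane, leaving one electron in the p orbital; the selenium donates one lone pair from its p orbital. The ring is fully conjugated.
Adding the contributions, 3 × 2 = 6 from the double-bond units + 2 from the Se atom = 8.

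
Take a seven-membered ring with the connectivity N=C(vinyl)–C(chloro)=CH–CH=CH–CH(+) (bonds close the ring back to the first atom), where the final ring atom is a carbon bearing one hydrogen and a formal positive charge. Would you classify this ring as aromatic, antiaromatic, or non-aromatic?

The p orbitals form a continuous loop: each doubly-bonded ring atom is sp² with one p-orbital electron; each sp² =N– keeps its lone pair in-plane and puts one electron into the π system; the carbocation has an empty p orbital. The ring is fully conjugated.
Counting π electrons: 3 × 2 = 6 from the double-bond units + 0 from the CH(+) atom = 6.
That gives a 4n+2 count (6, n = 1).

Aromatic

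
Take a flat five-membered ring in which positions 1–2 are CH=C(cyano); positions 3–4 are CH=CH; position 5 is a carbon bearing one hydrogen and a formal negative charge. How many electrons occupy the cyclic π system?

6

Every ring atom contributes a p orbital perpendicular to the ring (each doubly-bonded ring atom is sp² with one p-orbital electron; the carbanion's lone pair occupies the p orbital), so the π system is cyclic and fully conjugated.
Adding the contributions, 2 × 2 = 4 from the double-bond units + 2 from the CH(-) atom = 6.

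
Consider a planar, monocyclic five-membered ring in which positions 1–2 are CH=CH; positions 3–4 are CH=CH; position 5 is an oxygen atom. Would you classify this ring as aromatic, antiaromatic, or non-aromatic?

Aromatic

Check conjugation: every atom in a ring double bond is sp² and brings one electron to the p orbital; the oxygen donates one lone pair from its p orbital — every position has a p orbital, so the cyclic π system is continuous.
Adding the contributions, 2 × 2 = 4 from the double-bond units + 2 from the O atom = 6.
With 6 π electrons (n = 1), the Hückel 4n+2 condition holds.
(The species described is furan.)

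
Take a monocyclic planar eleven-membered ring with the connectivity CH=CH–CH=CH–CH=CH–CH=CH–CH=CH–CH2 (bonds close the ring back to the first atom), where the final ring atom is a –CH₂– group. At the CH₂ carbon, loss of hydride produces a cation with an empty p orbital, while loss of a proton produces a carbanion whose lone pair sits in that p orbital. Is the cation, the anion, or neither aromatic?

The cation

Both ions have a continuous loop of p orbitals — each ring atom is sp².
Cation: 5 × 2 + 0 = 10 π electrons → 4(2)+2, aromatic.
Anion: 5 × 2 + 2 = 12 π electrons → 4(3), antiaromatic.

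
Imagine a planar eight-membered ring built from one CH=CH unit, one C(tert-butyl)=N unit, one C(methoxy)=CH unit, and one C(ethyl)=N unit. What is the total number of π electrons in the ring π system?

Check conjugation: every atom in a ring double bond is sp² and brings one electron to the p orbital; each =N– nitrogen is pyridine-type (lone pair in the sp² plane, one electron in the p orbital) — every position has a p orbital, so the cyclic π system is continuous.
Adding the contributions, 4 × 2 = 8 from the 4 double-bond units.

8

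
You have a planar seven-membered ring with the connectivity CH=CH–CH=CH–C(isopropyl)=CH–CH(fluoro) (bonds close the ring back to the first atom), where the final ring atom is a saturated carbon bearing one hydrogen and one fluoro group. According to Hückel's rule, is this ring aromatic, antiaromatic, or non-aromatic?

Non-aromatic

Because that saturated carbon is sp³ and has no p orbital in the ring π system at the CH(fluoro) position, the π system cannot extend all the way around the ring.
A ring that is not fully conjugated cannot be aromatic or antiaromatic regardless of its π-electron count.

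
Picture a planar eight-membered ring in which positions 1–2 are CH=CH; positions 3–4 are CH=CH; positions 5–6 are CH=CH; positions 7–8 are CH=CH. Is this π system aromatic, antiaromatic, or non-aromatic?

Every ring atom contributes a p orbital perpendicular to the ring (the double-bond atoms are sp², each contributing one p electron), so the π system is cyclic and fully conjugated.
Adding the contributions, 4 × 2 = 8 from the 4 double-bond units.
8 = 4(2); a planar, fully conjugated 4n system is antiaromatic.

Antiaromatic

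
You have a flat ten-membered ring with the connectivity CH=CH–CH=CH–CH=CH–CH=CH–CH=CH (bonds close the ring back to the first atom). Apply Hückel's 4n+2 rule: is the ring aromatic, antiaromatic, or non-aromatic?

Aromatic

Every ring atom contributes a p orbital perpendicular to the ring (the double-bond atoms are sp², each contributing one p electron), so the π system is cyclic and fully conjugated.
Adding the contributions, 5 × 2 = 10 from the 5 double-bond units.
Since 10 = 4·2 + 2, the ring meets the 4n+2 criterion.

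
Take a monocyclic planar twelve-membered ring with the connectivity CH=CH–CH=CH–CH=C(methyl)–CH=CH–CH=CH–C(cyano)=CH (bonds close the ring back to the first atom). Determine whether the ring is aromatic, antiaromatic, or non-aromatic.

Antiaromatic

Every ring atom contributes a p orbital perpendicular to the ring (the double-bond atoms are sp², each contributing one p electron), so the π system is cyclic and fully conjugated.
Counting π electrons: 6 × 2 = 12 from the 6 double-bond units.
With 12 = 4·3 π electrons, Hückel's rule classifies the planar ring as antiaromatic.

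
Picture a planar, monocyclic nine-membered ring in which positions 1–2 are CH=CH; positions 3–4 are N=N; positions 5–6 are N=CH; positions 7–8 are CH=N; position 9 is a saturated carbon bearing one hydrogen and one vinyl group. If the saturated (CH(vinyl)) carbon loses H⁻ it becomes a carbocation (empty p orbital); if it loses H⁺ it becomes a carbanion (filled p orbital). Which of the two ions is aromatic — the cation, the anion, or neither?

Both ions have a continuous loop of p orbitals — each ring atom is sp².
Cation: 4 × 2 + 0 = 8 π electrons → 4(2), antiaromatic.
Anion: 4 × 2 + 2 = 10 π electrons → 4(2)+2, aromatic.

The anion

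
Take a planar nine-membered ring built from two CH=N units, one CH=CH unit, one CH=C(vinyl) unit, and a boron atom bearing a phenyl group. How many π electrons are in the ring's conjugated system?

The p orbitals form a continuous loop: every atom in a ring double bond is sp² and brings one electron to the p orbital; each =N– nitrogen is pyridine-type (lone pair in the sp² plane, one electron in the p orbital); the boron has an empty p orbital. The ring is fully conjugated.
Adding the contributions, 4 × 2 = 8 from the double-bond units + 0 from the B(phenyl) atom = 8.

8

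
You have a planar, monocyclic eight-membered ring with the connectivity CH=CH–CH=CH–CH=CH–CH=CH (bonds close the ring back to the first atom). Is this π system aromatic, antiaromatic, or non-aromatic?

Antiaromatic

Check conjugation: each doubly-bonded ring atom is sp² with one p-orbital electron — every position has a p orbital, so the cyclic π system is continuous.
Counting π electrons: 4 × 2 = 8 from the 4 double-bond units.
8 is a 4n count (n = 2), so the planar conjugated ring is antiaromatic.
(This ring is cyclooctatetraene.)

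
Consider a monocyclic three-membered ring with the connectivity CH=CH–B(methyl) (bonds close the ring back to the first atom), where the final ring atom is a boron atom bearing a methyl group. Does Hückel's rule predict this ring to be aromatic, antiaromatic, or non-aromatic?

All ring atoms are sp² and supply a p orbital to the ring (every atom in a ring double bond is sp² and brings one electron to the p orbital; the boron has an empty p orbital); the conjugation is uninterrupted.
π-electron count: 1 × 2 = 2 from the double-bond unit + 0 from the B(methyl) atom = 2.
2 = 4(0) + 2, which satisfies Hückel's 4n+2 rule.

Aromatic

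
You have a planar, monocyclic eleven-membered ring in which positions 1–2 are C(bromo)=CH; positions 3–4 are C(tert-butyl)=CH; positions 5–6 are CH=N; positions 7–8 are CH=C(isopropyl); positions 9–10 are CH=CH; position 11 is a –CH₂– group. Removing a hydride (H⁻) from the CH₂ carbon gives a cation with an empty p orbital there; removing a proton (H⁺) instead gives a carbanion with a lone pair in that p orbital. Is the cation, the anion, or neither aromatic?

Once that carbon is sp², every ring atom has a p orbital and both ions are fully conjugated.
Cation: 5 × 2 + 0 = 10 π electrons → 4(2)+2, aromatic.
Anion: 5 × 2 + 2 = 12 π electrons → 4(3), antiaromatic.

The cation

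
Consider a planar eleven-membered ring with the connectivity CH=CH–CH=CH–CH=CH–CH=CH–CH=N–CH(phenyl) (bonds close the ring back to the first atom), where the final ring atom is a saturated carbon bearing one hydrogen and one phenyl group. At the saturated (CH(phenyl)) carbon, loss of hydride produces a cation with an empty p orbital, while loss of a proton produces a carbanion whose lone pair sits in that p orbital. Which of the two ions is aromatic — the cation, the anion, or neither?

Once that carbon is sp², every ring atom has a p orbital and both ions are fully conjugated.
Cation: 5 × 2 + 0 = 10 π electrons → 4(2)+2, aromatic.
Anion: 5 × 2 + 2 = 12 π electrons → 4(3), antiaromatic.

The cation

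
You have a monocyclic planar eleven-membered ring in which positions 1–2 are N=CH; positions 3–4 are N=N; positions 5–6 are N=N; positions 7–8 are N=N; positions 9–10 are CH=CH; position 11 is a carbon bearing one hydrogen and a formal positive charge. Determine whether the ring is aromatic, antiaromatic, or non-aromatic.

Aromatic

Check conjugation: each doubly-bonded ring atom is sp² with one p-orbital electron; each =N– nitrogen is pyridine-type (lone pair in the sp² plane, one electron in the p orbital); the carbocation has an empty p orbital — every position has a p orbital, so the cyclic π system is continuous.
Counting π electrons: 5 × 2 = 10 from the double-bond units + 0 from the CH(+) atom = 10.
That gives a 4n+2 count (10, n = 2).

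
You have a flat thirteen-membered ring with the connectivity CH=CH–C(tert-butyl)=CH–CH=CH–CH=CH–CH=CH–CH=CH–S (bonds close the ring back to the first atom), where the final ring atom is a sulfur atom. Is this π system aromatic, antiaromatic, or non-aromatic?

Check conjugation: each doubly-bonded ring atom is sp² with one p-orbital electron; the sulfur donates one lone pair from its p orbital — every position has a p orbital, so the cyclic π system is continuous.
Tallying contributions gives 6 × 2 = 12 from the double-bond units + 2 from the S atom = 14.
14 = 4(3) + 2, which satisfies Hückel's 4n+2 rule.

Aromatic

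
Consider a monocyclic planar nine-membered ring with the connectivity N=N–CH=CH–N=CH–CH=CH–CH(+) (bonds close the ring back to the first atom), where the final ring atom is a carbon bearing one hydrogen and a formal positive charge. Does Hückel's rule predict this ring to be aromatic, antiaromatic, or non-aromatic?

Antiaromatic

Every ring atom contributes a p orbital perpendicular to the ring (the double-bond atoms are sp², each contributing one p electron; the doubly-bonded nitrogens are pyridine-type — their lone pairs lie in the ring plane, leaving one electron in the p orbital; the carbocation has an empty p orbital), so the π system is cyclic and fully conjugated.
Counting π electrons: 4 × 2 = 8 from the double-bond units + 0 from the CH(+) atom = 8.
8 = 4(2); a planar, fully conjugated 4n system is antiaromatic.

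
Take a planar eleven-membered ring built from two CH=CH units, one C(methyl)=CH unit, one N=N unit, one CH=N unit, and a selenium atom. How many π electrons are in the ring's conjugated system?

12

Check conjugation: every atom in a ring double bond is sp² and brings one electron to the p orbital; each =N– nitrogen is pyridine-type (lone pair in the sp² plane, one electron in the p orbital); the selenium donates one lone pair from its p orbital — every position has a p orbital, so the cyclic π system is continuous.
π-electron count: 5 × 2 = 10 from the double-bond units + 2 from the Se atom = 12.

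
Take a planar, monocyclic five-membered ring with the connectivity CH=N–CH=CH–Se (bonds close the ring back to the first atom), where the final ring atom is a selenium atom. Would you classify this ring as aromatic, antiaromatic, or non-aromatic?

Aromatic

The p orbitals form a continuous loop: each doubly-bonded ring atom is sp² with one p-orbital electron; the doubly-bonded nitrogens are pyridine-type — their lone pairs lie in the ring plane, leaving one electron in the p orbital; the selenium donates one lone pair from its p orbital. The ring is fully conjugated.
Counting π electrons: 2 × 2 = 4 from the double-bond units + 2 from the Se atom = 6.
6 = 4(1) + 2, which satisfies Hückel's 4n+2 rule.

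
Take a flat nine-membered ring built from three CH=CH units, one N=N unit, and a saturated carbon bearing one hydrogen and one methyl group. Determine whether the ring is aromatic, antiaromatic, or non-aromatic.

Because that saturated carbon is sp³ and has no p orbital in the ring π system at the CH(methyl) position, the π system cannot extend all the way around the ring.
Broken conjugation rules out both aromaticity and antiaromaticity.

Non-aromatic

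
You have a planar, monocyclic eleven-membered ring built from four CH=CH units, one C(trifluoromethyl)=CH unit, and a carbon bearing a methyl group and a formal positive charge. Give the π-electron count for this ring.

10

Every ring atom contributes a p orbital perpendicular to the ring (every atom in a ring double bond is sp² and brings one electron to the p orbital; the carbocation has an empty p orbital), so the π system is cyclic and fully conjugated.
Counting π electrons: 5 × 2 = 10 from the double-bond units + 0 from the C(methyl)(+) atom = 10.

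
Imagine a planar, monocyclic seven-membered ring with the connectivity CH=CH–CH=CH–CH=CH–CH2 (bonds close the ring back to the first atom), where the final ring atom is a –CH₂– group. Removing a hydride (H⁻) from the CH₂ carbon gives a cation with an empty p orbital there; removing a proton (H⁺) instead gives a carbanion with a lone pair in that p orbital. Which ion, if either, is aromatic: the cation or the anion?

The cation

In either ion the ring is fully conjugated: every atom, including the new sp² carbon, supplies a p orbital.
Cation: 3 × 2 + 0 = 6 π electrons → 4(1)+2, aromatic.
Anion: 3 × 2 + 2 = 8 π electrons → 4(2), antiaromatic.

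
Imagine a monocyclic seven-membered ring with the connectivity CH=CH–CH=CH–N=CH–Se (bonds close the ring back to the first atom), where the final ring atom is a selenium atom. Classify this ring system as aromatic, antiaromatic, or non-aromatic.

Antiaromatic

All ring atoms are sp² and supply a p orbital to the ring (each doubly-bonded ring atom is sp² with one p-orbital electron; each sp² =N– keeps its lone pair in-plane and puts one electron into the π system; the selenium donates one lone pair from its p orbital); the conjugation is uninterrupted.
Counting π electrons: 3 × 2 = 6 from the double-bond units + 2 from the Se atom = 8.
With 8 = 4·2 π electrons, Hückel's rule classifies the planar ring as antiaromatic.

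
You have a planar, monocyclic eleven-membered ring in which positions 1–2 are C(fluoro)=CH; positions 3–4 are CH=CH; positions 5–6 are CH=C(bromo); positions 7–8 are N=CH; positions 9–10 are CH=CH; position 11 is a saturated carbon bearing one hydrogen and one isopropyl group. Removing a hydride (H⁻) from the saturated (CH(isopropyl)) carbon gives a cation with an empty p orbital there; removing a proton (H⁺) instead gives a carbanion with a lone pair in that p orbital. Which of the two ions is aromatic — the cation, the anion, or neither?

Both ions have a continuous loop of p orbitals — each ring atom is sp².
Cation: 5 × 2 + 0 = 10 π electrons → 4(2)+2, aromatic.
Anion: 5 × 2 + 2 = 12 π electrons → 4(3), antiaromatic.

The cation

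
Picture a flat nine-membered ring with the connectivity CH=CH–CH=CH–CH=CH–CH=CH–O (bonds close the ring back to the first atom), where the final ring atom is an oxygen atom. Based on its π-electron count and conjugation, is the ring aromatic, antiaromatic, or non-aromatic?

Aromatic

Check conjugation: the double-bond atoms are sp², each contributing one p electron; the oxygen donates one lone pair from its p orbital — every position has a p orbital, so the cyclic π system is continuous.
π-electron count: 4 × 2 = 8 from the double-bond units + 2 from the O atom = 10.
With 10 π electrons (n = 2), the Hückel 4n+2 condition holds.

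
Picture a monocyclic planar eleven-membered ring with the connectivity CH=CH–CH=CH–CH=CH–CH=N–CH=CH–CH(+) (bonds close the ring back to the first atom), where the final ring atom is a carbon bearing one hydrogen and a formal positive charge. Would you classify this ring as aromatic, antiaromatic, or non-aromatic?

Aromatic

All ring atoms are sp² and supply a p orbital to the ring (each doubly-bonded ring atom is sp² with one p-orbital electron; each =N– nitrogen is pyridine-type (lone pair in the sp² plane, one electron in the p orbital); the carbocation has an empty p orbital); the conjugation is uninterrupted.
Tallying contributions gives 5 × 2 = 10 from the double-bond units + 0 from the CH(+) atom = 10.
With 10 π electrons (n = 2), the Hückel 4n+2 condition holds.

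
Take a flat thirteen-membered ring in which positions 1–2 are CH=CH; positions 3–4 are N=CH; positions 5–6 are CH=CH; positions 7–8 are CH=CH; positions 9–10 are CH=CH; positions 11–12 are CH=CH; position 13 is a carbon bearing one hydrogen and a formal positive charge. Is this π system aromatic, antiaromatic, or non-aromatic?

The p orbitals form a continuous loop: each doubly-bonded ring atom is sp² with one p-orbital electron; each sp² =N– keeps its lone pair in-plane and puts one electron into the π system; the carbocation has an empty p orbital. The ring is fully conjugated.
Adding the contributions, 6 × 2 = 12 from the double-bond units + 0 from the CH(+) atom = 12.
12 is a 4n count (n = 3), so the planar conjugated ring is antiaromatic.

Antiaromatic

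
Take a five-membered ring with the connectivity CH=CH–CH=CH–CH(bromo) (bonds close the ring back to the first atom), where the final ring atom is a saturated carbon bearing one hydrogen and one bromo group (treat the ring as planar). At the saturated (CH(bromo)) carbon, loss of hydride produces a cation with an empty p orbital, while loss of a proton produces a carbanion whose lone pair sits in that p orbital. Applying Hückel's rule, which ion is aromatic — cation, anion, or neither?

Once that carbon is sp², every ring atom has a p orbital and both ions are fully conjugated.
Cation: 2 × 2 + 0 = 4 π electrons → 4(1), antiaromatic.
Anion: 2 × 2 + 2 = 6 π electrons → 4(1)+2, aromatic.

The anion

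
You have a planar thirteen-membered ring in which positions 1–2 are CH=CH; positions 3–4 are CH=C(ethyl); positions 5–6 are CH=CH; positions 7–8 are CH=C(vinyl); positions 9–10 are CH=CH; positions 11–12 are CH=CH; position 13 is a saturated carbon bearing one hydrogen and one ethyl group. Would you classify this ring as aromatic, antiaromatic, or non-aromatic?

Non-aromatic

The CH(ethyl) carbon is saturated: that saturated carbon is sp³ and has no p orbital in the ring π system. Conjugation is not continuous around the ring.
A ring that is not fully conjugated cannot be aromatic or antiaromatic regardless of its π-electron count.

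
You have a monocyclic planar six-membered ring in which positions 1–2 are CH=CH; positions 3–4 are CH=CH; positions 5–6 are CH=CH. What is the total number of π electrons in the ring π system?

6

All ring atoms are sp² and supply a p orbital to the ring (each doubly-bonded ring atom is sp² with one p-orbital electron); the conjugation is uninterrupted.
Adding the contributions, 3 × 2 = 6 from the 3 double-bond units.
(This ring is benzene.)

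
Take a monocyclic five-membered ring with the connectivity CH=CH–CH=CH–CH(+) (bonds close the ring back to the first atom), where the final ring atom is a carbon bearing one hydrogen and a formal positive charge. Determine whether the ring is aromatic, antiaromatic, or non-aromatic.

Check conjugation: every atom in a ring double bond is sp² and brings one electron to the p orbital; the carbocation has an empty p orbital — every position has a p orbital, so the cyclic π system is continuous.
Adding the contributions, 2 × 2 = 4 from the double-bond units + 0 from the CH(+) atom = 4.
4 is a 4n count (n = 1), so the planar conjugated ring is antiaromatic.
This is the cyclopentadienyl cation.

Antiaromatic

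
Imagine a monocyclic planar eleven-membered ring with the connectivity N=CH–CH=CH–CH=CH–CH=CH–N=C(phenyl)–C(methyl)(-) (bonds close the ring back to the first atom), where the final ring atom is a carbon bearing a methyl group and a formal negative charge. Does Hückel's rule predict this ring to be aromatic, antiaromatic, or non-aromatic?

Antiaromatic

Every ring atom contributes a p orbital perpendicular to the ring (each doubly-bonded ring atom is sp² with one p-orbital electron; each sp² =N– keeps its lone pair in-plane and puts one electron into the π system; the carbanion's lone pair occupies the p orbital), so the π system is cyclic and fully conjugated.
Adding the contributions, 5 × 2 = 10 from the double-bond units + 2 from the C(methyl)(-) atom = 12.
12 is a 4n count (n = 3), so the planar conjugated ring is antiaromatic.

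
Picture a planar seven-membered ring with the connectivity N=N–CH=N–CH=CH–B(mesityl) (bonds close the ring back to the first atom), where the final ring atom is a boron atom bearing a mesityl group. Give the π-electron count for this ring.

Every ring atom contributes a p orbital perpendicular to the ring (each doubly-bonded ring atom is sp² with one p-orbital electron; each =N– nitrogen is pyridine-type (lone pair in the sp² plane, one electron in the p orbital); the boron has an empty p orbital), so the π system is cyclic and fully conjugated.
Tallying contributions gives 3 × 2 = 6 from the double-bond units + 0 from the B(mesityl) atom = 6.

6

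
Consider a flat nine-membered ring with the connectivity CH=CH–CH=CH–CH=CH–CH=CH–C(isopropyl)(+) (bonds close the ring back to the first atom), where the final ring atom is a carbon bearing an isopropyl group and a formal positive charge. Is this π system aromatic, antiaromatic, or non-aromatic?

All ring atoms are sp² and supply a p orbital to the ring (each doubly-bonded ring atom is sp² with one p-orbital electron; the carbocation has an empty p orbital); the conjugation is uninterrupted.
π-electron count: 4 × 2 = 8 from the double-bond units + 0 from the C(isopropyl)(+) atom = 8.
8 is a 4n count (n = 2), so the planar conjugated ring is antiaromatic.

Antiaromatic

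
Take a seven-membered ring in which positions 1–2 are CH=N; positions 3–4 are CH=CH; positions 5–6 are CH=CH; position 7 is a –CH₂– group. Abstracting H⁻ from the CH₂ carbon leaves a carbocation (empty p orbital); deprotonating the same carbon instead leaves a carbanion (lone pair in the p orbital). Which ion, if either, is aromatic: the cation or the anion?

In either ion the ring is fully conjugated: every atom, including the new sp² carbon, supplies a p orbital.
Cation: 3 × 2 + 0 = 6 π electrons → 4(1)+2, aromatic.
Anion: 3 × 2 + 2 = 8 π electrons → 4(2), antiaromatic.

The cation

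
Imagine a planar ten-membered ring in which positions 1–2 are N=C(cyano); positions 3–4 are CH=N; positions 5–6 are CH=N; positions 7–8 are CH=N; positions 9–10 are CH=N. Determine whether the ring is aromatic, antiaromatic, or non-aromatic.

Aromatic

Check conjugation: each doubly-bonded ring atom is sp² with one p-orbital electron; each sp² =N– keeps its lone pair in-plane and puts one electron into the π system — every position has a p orbital, so the cyclic π system is continuous.
Adding the contributions, 5 × 2 = 10 from the 5 double-bond units.
That gives a 4n+2 count (10, n = 2).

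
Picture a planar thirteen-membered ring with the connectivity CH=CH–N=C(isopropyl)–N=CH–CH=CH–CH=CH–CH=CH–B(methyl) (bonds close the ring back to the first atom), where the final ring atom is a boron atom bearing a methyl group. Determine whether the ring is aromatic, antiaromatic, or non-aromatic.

The p orbitals form a continuous loop: every atom in a ring double bond is sp² and brings one electron to the p orbital; each sp² =N– keeps its lone pair in-plane and puts one electron into the π system; the boron has an empty p orbital. The ring is fully conjugated.
Tallying contributions gives 6 × 2 = 12 from the double-bond units + 0 from the B(methyl) atom = 12.
A 4n π count (12, n = 3) in a planar conjugated ring means antiaromatic.

Antiaromatic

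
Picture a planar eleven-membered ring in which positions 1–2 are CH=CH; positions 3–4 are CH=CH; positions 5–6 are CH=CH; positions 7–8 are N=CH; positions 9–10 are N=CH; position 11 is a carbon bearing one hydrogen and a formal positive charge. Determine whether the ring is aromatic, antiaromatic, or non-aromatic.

All ring atoms are sp² and supply a p orbital to the ring (the double-bond atoms are sp², each contributing one p electron; the doubly-bonded nitrogens are pyridine-type — their lone pairs lie in the ring plane, leaving one electron in the p orbital; the carbocation has an empty p orbital); the conjugation is uninterrupted.
Tallying contributions gives 5 × 2 = 10 from the double-bond units + 0 from the CH(+) atom = 10.
With 10 π electrons (n = 2), the Hückel 4n+2 condition holds.

Aromatic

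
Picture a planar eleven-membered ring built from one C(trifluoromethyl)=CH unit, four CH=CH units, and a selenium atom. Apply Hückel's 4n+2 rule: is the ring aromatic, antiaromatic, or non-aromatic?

The p orbitals form a continuous loop: each doubly-bonded ring atom is sp² with one p-orbital electron; the selenium donates one lone pair from its p orbital. The ring is fully conjugated.
Tallying contributions gives 5 × 2 = 10 from the double-bond units + 2 from the Se atom = 12.
12 is a 4n count (n = 3), so the planar conjugated ring is antiaromatic.

Antiaromatic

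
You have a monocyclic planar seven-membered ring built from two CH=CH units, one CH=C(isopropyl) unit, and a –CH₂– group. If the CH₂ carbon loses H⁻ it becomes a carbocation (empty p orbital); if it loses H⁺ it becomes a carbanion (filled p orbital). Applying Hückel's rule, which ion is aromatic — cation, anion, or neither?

The cation

Once that carbon is sp², every ring atom has a p orbital and both ions are fully conjugated.
Cation: 3 × 2 + 0 = 6 π electrons → 4(1)+2, aromatic.
Anion: 3 × 2 + 2 = 8 π electrons → 4(2), antiaromatic.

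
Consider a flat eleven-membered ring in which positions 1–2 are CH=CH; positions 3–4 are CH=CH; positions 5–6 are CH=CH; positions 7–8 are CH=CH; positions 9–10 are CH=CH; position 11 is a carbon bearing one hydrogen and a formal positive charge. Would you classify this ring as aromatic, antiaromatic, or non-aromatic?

Aromatic

All ring atoms are sp² and supply a p orbital to the ring (every atom in a ring double bond is sp² and brings one electron to the p orbital; the carbocation has an empty p orbital); the conjugation is uninterrupted.
Adding the contributions, 5 × 2 = 10 from the double-bond units + 0 from the CH(+) atom = 10.
That gives a 4n+2 count (10, n = 2).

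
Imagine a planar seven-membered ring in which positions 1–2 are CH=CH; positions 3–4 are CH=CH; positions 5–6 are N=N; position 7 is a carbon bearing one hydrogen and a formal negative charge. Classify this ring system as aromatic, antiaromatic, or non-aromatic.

The p orbitals form a continuous loop: each doubly-bonded ring atom is sp² with one p-orbital electron; the doubly-bonded nitrogens are pyridine-type — their lone pairs lie in the ring plane, leaving one electron in the p orbital; the carbanion's lone pair occupies the p orbital. The ring is fully conjugated.
Adding the contributions, 3 × 2 = 6 from the double-bond units + 2 from the CH(-) atom = 8.
A 4n π count (8, n = 2) in a planar conjugated ring means antiaromatic.

Antiaromatic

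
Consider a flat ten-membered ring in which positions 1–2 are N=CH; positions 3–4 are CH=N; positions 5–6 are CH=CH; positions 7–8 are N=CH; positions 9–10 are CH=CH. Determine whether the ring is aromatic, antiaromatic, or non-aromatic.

Aromatic

Every ring atom contributes a p orbital perpendicular to the ring (every atom in a ring double bond is sp² and brings one electron to the p orbital; each =N– nitrogen is pyridine-type (lone pair in the sp² plane, one electron in the p orbital)), so the π system is cyclic and fully conjugated.
Adding the contributions, 5 × 2 = 10 from the 5 double-bond units.
10 = 4(2) + 2, which satisfies Hückel's 4n+2 rule.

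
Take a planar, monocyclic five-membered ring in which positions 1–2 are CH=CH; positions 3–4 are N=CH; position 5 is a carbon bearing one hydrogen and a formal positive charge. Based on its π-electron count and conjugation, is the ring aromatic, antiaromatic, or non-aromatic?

Antiaromatic

All ring atoms are sp² and supply a p orbital to the ring (each doubly-bonded ring atom is sp² with one p-orbital electron; each =N– nitrogen is pyridine-type (lone pair in the sp² plane, one electron in the p orbital); the carbocation has an empty p orbital); the conjugation is uninterrupted.
Tallying contributions gives 2 × 2 = 4 from the double-bond units + 0 from the CH(+) atom = 4.
With 4 = 4·1 π electrons, Hückel's rule classifies the planar ring as antiaromatic.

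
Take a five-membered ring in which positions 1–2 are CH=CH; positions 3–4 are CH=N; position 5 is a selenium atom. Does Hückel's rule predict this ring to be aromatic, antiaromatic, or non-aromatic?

Check conjugation: the double-bond atoms are sp², each contributing one p electron; each sp² =N– keeps its lone pair in-plane and puts one electron into the π system; the selenium donates one lone pair from its p orbital — every position has a p orbital, so the cyclic π system is continuous.
Tallying contributions gives 2 × 2 = 4 from the double-bond units + 2 from the Se atom = 6.
6 = 4(1) + 2, which satisfies Hückel's 4n+2 rule.

Aromatic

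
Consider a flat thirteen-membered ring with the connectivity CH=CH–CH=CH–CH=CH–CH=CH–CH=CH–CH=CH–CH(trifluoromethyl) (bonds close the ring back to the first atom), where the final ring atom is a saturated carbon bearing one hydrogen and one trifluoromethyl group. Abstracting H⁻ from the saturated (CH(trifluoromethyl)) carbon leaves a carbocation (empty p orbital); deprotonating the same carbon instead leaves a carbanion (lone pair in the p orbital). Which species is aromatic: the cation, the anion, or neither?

The anion

In both ions every ring atom is sp² and contributes a p orbital, so both rings are fully conjugated.
Cation: 6 × 2 + 0 = 12 π electrons → 4(3), antiaromatic.
Anion: 6 × 2 + 2 = 14 π electrons → 4(3)+2, aromatic.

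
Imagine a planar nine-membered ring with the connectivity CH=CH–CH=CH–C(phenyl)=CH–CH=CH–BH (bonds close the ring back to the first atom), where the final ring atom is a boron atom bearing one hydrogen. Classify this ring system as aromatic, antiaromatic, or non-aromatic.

Antiaromatic

All ring atoms are sp² and supply a p orbital to the ring (every atom in a ring double bond is sp² and brings one electron to the p orbital; the boron has an empty p orbital); the conjugation is uninterrupted.
Adding the contributions, 4 × 2 = 8 from the double-bond units + 0 from the BH atom = 8.
A 4n π count (8, n = 2) in a planar conjugated ring means antiaromatic.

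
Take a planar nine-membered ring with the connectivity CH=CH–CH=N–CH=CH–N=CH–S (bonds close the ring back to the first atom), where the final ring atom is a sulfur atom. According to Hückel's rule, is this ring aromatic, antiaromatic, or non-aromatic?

Aromatic

Every ring atom contributes a p orbital perpendicular to the ring (the double-bond atoms are sp², each contributing one p electron; the doubly-bonded nitrogens are pyridine-type — their lone pairs lie in the ring plane, leaving one electron in the p orbital; the sulfur donates one lone pair from its p orbital), so the π system is cyclic and fully conjugated.
π-electron count: 4 × 2 = 8 from the double-bond units + 2 from the S atom = 10.
10 = 4(2) + 2, which satisfies Hückel's 4n+2 rule.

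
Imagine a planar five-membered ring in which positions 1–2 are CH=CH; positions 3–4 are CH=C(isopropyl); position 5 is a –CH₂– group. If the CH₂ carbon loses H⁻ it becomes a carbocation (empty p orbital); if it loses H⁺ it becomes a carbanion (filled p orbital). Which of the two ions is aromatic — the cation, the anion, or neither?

The anion

In both ions every ring atom is sp² and contributes a p orbital, so both rings are fully conjugated.
Cation: 2 × 2 + 0 = 4 π electrons → 4(1), antiaromatic.
Anion: 2 × 2 + 2 = 6 π electrons → 4(1)+2, aromatic.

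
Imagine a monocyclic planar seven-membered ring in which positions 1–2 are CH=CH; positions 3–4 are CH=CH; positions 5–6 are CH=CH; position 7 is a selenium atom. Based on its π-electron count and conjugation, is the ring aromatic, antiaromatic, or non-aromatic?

Antiaromatic

The p orbitals form a continuous loop: the double-bond atoms are sp², each contributing one p electron; the selenium donates one lone pair from its p orbital. The ring is fully conjugated.
Counting π electrons: 3 × 2 = 6 from the double-bond units + 2 from the Se atom = 8.
With 8 = 4·2 π electrons, Hückel's rule classifies the planar ring as antiaromatic.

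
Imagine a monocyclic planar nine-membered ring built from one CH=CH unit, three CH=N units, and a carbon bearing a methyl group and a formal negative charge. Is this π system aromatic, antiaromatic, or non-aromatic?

Aromatic

All ring atoms are sp² and supply a p orbital to the ring (every atom in a ring double bond is sp² and brings one electron to the p orbital; each =N– nitrogen is pyridine-type (lone pair in the sp² plane, one electron in the p orbital); the carbanion's lone pair occupies the p orbital); the conjugation is uninterrupted.
Counting π electrons: 4 × 2 = 8 from the double-bond units + 2 from the C(methyl)(-) atom = 10.
That gives a 4n+2 count (10, n = 2).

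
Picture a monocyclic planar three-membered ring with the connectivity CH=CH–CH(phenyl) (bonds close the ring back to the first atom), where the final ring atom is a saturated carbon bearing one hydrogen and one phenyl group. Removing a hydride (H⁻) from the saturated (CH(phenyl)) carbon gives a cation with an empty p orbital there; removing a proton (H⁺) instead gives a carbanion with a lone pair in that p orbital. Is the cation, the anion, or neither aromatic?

The cation

Both ions have a continuous loop of p orbitals — each ring atom is sp².
Cation: 1 × 2 + 0 = 2 π electrons → 4(0)+2, aromatic.
Anion: 1 × 2 + 2 = 4 π electrons → 4(1), antiaromatic.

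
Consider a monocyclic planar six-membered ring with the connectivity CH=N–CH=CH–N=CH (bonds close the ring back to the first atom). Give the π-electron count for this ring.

6

Check conjugation: each doubly-bonded ring atom is sp² with one p-orbital electron; each sp² =N– keeps its lone pair in-plane and puts one electron into the π system — every position has a p orbital, so the cyclic π system is continuous.
Counting π electrons: 3 × 2 = 6 from the 3 double-bond units.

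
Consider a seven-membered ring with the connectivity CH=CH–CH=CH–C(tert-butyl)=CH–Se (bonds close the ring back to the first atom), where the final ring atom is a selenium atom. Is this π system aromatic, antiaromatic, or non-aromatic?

Antiaromatic

The p orbitals form a continuous loop: each doubly-bonded ring atom is sp² with one p-orbital electron; the selenium donates one lone pair from its p orbital. The ring is fully conjugated.
Tallying contributions gives 3 × 2 = 6 from the double-bond units + 2 from the Se atom = 8.
8 is a 4n count (n = 2), so the planar conjugated ring is antiaromatic.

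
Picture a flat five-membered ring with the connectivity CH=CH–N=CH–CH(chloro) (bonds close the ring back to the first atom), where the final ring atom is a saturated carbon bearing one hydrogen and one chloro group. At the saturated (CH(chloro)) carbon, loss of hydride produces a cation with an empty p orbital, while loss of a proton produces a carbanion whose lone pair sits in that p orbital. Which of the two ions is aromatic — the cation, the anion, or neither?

Once that carbon is sp², every ring atom has a p orbital and both ions are fully conjugated.
Cation: 2 × 2 + 0 = 4 π electrons → 4(1), antiaromatic.
Anion: 2 × 2 + 2 = 6 π electrons → 4(1)+2, aromatic.

The anion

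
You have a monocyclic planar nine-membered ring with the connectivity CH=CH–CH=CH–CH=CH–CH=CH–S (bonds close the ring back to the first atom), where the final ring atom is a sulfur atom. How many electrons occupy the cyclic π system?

10

All ring atoms are sp² and supply a p orbital to the ring (every atom in a ring double bond is sp² and brings one electron to the p orbital; the sulfur donates one lone pair from its p orbital); the conjugation is uninterrupted.
Adding the contributions, 4 × 2 = 8 from the double-bond units + 2 from the S atom = 10.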